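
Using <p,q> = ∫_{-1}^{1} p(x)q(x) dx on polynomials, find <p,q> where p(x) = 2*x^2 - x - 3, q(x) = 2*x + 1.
<p,q> = -6

Expand the product: p(x)·q(x) = 4*x^3 - 7*x - 3.
∫_{-1}^{1} of each monomial x^k gives [2/(k+1) if k even, 0 if k odd]. Integrating term-by-term (or equivalently evaluating the antiderivative F(x) = x^4 - 7*x^2/2 - 3*x at the endpoints):
  F(1) − F(−1) = -11/2 − (1/2) = -6.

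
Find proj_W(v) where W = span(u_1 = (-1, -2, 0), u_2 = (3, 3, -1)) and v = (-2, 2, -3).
proj_W(v) = (1/7, 13/14, 3/14)

Set up U = [u_1 | ... | u_2] ∈ R^(3×2). The projector onto W = col(U) is P = U (U^T U)^(-1) U^T.
Compute U^T U =
  [5, -9]
  [-9, 19],
and U^T v = (-2, 3).
Solve U^T U · c = U^T v for the coefficients: c = (-11/14, -3/14). The projection is proj_W(v) = U c.
Check: (v - proj_W(v)) · u_1 = 0  (should be 0).
Check: (v - proj_W(v)) · u_2 = 0  (should be 0).
Result: proj_W(v) = (1/7, 13/14, 3/14).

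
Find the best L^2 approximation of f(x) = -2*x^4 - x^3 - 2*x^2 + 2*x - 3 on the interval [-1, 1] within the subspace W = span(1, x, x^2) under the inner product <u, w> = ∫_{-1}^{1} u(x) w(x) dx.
g(x) = -26*x^2/7 + 7*x/5 - 99/35

The best approximation g ∈ W is the orthogonal projection of f onto W. Writing g = a_0 + a_1 x + a_2 x^2, the coefficients solve the normal equations G · a = b where
  G_{ij} = <φ_i, φ_j> and b_i = <f, φ_i>, with φ_0 = 1, φ_1 = x, φ_2 = x^2.
G =
  [2, 0, 2/3]
  [0, 2/3, 0]
  [2/3, 0, 2/5],
b = (-122/15, 14/15, -118/35).
Solving gives a_0 = -99/35, a_1 = 7/5, a_2 = -26/7, so
  g(x) = -26*x^2/7 + 7*x/5 - 99/35.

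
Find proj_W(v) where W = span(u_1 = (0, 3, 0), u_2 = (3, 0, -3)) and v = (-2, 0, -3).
proj_W(v) = (1/2, 0, -1/2)

Set up U = [u_1 | ... | u_2] ∈ R^(3×2). The projector onto W = col(U) is P = U (U^T U)^(-1) U^T.
Compute U^T U =
  [9, 0]
  [0, 18],
and U^T v = (0, 3).
Solve U^T U · c = U^T v for the coefficients: c = (0, 1/6). The projection is proj_W(v) = U c.
Check: (v - proj_W(v)) · u_1 = 0  (should be 0).
Check: (v - proj_W(v)) · u_2 = 0  (should be 0).
Result: proj_W(v) = (1/2, 0, -1/2).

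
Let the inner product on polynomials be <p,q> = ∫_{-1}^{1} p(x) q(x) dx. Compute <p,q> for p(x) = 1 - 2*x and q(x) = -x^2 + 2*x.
<p,q> = -10/3

Expand the product: p(x)·q(x) = 2*x^3 - 5*x^2 + 2*x.
∫_{-1}^{1} of each monomial x^k gives [2/(k+1) if k even, 0 if k odd]. Integrating term-by-term (or equivalently evaluating the antiderivative F(x) = x^4/2 - 5*x^3/3 + x^2 at the endpoints):
  F(1) − F(−1) = -1/6 − (19/6) = -10/3.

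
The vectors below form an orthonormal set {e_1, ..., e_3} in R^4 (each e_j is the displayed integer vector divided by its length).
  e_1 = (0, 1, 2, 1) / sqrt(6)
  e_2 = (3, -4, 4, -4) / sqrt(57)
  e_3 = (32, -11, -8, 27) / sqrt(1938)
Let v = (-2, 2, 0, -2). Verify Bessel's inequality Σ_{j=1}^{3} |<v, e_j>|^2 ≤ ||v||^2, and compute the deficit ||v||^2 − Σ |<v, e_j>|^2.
Σ |<v, e_j>|^2 = 548/51; ||v||^2 = 12; deficit = 64/51

Write each e_j = u_j / sqrt(<u_j, u_j>) where u_j is the displayed integer vector. Then <v, e_j> = <v, u_j> / sqrt(<u_j, u_j>), so |<v, e_j>|^2 = <v, u_j>^2 / <u_j, u_j>.
Coefficients: <v, e_1> = 0/sqrt(6), <v, e_2> = -6/sqrt(57), <v, e_3> = -140/sqrt(1938).
Square and sum: Σ |<v, e_j>|^2 = 548/51.
Compute ||v||^2 = v·v = 12.
Deficit = 12 − 548/51 = 64/51 ≥ 0, confirming Bessel's inequality. (The deficit equals ||v − Σ <v,e_j> e_j||^2, the squared distance from v to span{e_j}.)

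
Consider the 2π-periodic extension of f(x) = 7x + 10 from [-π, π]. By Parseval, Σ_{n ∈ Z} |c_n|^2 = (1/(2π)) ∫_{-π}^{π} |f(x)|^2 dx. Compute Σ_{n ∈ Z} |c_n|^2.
Σ |c_n|^2 = 49π^2/3 + 100

Expand and integrate term by term over [-π, π]:
  ∫ (7x)^2 dx = 49·(2π^3/3); ∫ 2·7·(10)·x dx = 0 (odd integrand); ∫ 10^2 dx = 100·2π.
So (1/(2π)) ∫_{-π}^{π} (7x + 10)^2 dx = 49π^2/3 + 100 = 49π^2/3 + 100.
Parseval ⇒ Σ |c_n|^2 = 49π^2/3 + 100.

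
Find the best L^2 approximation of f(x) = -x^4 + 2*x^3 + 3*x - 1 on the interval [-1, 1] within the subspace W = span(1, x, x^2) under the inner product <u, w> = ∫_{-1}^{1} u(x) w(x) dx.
g(x) = -6*x^2/7 + 21*x/5 - 32/35

The best approximation g ∈ W is the orthogonal projection of f onto W. Writing g = a_0 + a_1 x + a_2 x^2, the coefficients solve the normal equations G · a = b where
  G_{ij} = <φ_i, φ_j> and b_i = <f, φ_i>, with φ_0 = 1, φ_1 = x, φ_2 = x^2.
G =
  [2, 0, 2/3]
  [0, 2/3, 0]
  [2/3, 0, 2/5],
b = (-12/5, 14/5, -20/21).
Solving gives a_0 = -32/35, a_1 = 21/5, a_2 = -6/7, so
  g(x) = -6*x^2/7 + 21*x/5 - 32/35.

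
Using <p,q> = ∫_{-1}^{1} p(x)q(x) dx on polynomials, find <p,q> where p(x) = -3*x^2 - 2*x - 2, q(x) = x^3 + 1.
<p,q> = -34/5

Expand the product: p(x)·q(x) = -3*x^5 - 2*x^4 - 2*x^3 - 3*x^2 - 2*x - 2.
∫_{-1}^{1} of each monomial x^k gives [2/(k+1) if k even, 0 if k odd]. Integrating term-by-term (or equivalently evaluating the antiderivative F(x) = -x^6/2 - 2*x^5/5 - x^4/2 - x^3 - x^2 - 2*x at the endpoints):
  F(1) − F(−1) = -27/5 − (7/5) = -34/5.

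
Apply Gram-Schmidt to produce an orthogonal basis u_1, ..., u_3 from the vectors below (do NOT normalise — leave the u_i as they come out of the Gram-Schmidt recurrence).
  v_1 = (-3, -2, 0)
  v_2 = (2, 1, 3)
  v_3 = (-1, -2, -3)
Orthogonal basis:
  u_1 = (-3, -2, 0)
  u_2 = (2/13, -3/13, 3)
  u_3 = (45/59, -135/118, -15/118)

Apply the Gram-Schmidt recurrence
  u_1 = v_1
  u_i = v_i − Σ_{j<i} ((v_i · u_j) / (u_j · u_j)) · u_j.

Step by step this gives:
  u_1 = (-3, -2, 0)
  u_2 = (2/13, -3/13, 3)
  u_3 = (45/59, -135/118, -15/118)

Orthogonality check:
  u_2 · u_1 = 0 (should be 0)
  u_3 · u_1 = 0 (should be 0)
  u_3 · u_2 = 0 (should be 0)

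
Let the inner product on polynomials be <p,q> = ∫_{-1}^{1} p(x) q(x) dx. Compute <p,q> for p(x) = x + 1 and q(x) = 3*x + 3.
<p,q> = 8

Expand the product: p(x)·q(x) = 3*x^2 + 6*x + 3.
∫_{-1}^{1} of each monomial x^k gives [2/(k+1) if k even, 0 if k odd]. Integrating term-by-term (or equivalently evaluating the antiderivative F(x) = x^3 + 3*x^2 + 3*x at the endpoints):
  F(1) − F(−1) = 7 − (-1) = 8.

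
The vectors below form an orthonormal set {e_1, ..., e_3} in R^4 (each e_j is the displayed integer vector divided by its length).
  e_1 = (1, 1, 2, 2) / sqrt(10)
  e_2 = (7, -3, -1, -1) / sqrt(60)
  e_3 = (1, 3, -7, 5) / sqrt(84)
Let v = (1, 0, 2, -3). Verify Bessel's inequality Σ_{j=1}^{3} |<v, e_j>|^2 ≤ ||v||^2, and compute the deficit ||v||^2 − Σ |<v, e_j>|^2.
Σ |<v, e_j>|^2 = 21/2; ||v||^2 = 14; deficit = 7/2

Write each e_j = u_j / sqrt(<u_j, u_j>) where u_j is the displayed integer vector. Then <v, e_j> = <v, u_j> / sqrt(<u_j, u_j>), so |<v, e_j>|^2 = <v, u_j>^2 / <u_j, u_j>.
Coefficients: <v, e_1> = -1/sqrt(10), <v, e_2> = 8/sqrt(60), <v, e_3> = -28/sqrt(84).
Square and sum: Σ |<v, e_j>|^2 = 21/2.
Compute ||v||^2 = v·v = 14.
Deficit = 14 − 21/2 = 7/2 ≥ 0, confirming Bessel's inequality. (The deficit equals ||v − Σ <v,e_j> e_j||^2, the squared distance from v to span{e_j}.)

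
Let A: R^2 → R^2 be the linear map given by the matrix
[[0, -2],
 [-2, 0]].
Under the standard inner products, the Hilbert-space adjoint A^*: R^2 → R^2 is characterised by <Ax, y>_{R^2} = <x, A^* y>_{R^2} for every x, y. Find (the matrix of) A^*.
A^* = A^T =
[[0, -2],
 [-2, 0]]

For real matrices with standard dot products, the defining identity <Ax, y> = <x, A^* y> gives (Ax)^T y = x^T (A^*) y, i.e. x^T A^T y = x^T (A^*) y. Since this holds for all x, y, we must have A^* = A^T. Therefore
A^* =
[[0, -2],
 [-2, 0]].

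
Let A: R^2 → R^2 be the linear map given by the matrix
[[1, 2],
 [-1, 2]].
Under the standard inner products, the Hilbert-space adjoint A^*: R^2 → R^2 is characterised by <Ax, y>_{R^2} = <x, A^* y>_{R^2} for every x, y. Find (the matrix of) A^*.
A^* = A^T =
[[1, -1],
 [2, 2]]

For real matrices with standard dot products, the defining identity <Ax, y> = <x, A^* y> gives (Ax)^T y = x^T (A^*) y, i.e. x^T A^T y = x^T (A^*) y. Since this holds for all x, y, we must have A^* = A^T. Therefore
A^* =
[[1, -1],
 [2, 2]].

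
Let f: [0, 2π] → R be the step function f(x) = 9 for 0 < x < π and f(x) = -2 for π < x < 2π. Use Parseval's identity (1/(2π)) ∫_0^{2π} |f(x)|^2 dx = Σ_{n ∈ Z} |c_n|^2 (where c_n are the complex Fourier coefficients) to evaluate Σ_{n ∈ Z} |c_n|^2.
Σ |c_n|^2 = 85/2

Parseval equates the L^2 energy of f (normalised by 1/(2π)) with the ℓ^2 sum of its Fourier coefficients: (1/(2π)) ∫_0^{2π} |f|^2 = Σ |c_n|^2.
Compute the left side: (1/(2π)) [∫_0^π 9^2 dx + ∫_π^{2π} (-2)^2 dx] = (1/(2π)) · (81π + 4π) = (81 + 4)/2 = 85/2.
So Σ_{n ∈ Z} |c_n|^2 = 85/2.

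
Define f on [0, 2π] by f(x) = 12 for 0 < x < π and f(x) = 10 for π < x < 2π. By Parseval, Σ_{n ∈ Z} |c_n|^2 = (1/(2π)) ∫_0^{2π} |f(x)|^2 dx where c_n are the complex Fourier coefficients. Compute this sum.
Σ |c_n|^2 = 122

Parseval equates the L^2 energy of f (normalised by 1/(2π)) with the ℓ^2 sum of its Fourier coefficients: (1/(2π)) ∫_0^{2π} |f|^2 = Σ |c_n|^2.
Compute the left side: (1/(2π)) [∫_0^π 12^2 dx + ∫_π^{2π} 10^2 dx] = (1/(2π)) · (144π + 100π) = (144 + 100)/2 = 122.
So Σ_{n ∈ Z} |c_n|^2 = 122.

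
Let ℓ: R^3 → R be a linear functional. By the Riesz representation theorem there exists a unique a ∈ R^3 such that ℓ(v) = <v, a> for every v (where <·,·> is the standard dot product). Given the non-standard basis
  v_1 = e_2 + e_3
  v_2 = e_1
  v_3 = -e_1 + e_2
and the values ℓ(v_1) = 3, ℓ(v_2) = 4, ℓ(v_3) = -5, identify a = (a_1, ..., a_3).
a = (4, -1, 4)

Write a = (a_1, ..., a_3) in the standard basis. For each basis vector v_i, ℓ(v_i) = <v_i, a> is a linear equation in the a_j's. Collect the n equations into a matrix system V a = ℓ, where row i of V is v_i (expressed in the standard basis). Since V is invertible (lower-triangular with 1s on the diagonal, up to permutation), solve by back-substitution:
  V =
[[0, 1, 1],
 [1, 0, 0],
 [-1, 1, 0]]
  V a = (3, 4, -5)
Solving gives a = (4, -1, 4).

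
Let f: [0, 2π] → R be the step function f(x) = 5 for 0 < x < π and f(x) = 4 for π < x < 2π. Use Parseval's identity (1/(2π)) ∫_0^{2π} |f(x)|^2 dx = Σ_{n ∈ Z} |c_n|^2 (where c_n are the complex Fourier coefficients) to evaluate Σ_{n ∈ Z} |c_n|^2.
Σ |c_n|^2 = 41/2

Parseval equates the L^2 energy of f (normalised by 1/(2π)) with the ℓ^2 sum of its Fourier coefficients: (1/(2π)) ∫_0^{2π} |f|^2 = Σ |c_n|^2.
Compute the left side: (1/(2π)) [∫_0^π 5^2 dx + ∫_π^{2π} 4^2 dx] = (1/(2π)) · (25π + 16π) = (25 + 16)/2 = 41/2.
So Σ_{n ∈ Z} |c_n|^2 = 41/2.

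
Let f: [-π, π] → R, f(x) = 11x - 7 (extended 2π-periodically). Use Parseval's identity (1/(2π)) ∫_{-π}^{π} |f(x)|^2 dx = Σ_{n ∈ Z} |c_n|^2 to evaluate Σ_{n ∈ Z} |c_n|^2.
Σ |c_n|^2 = 121π^2/3 + 49

Expand and integrate term by term over [-π, π]:
  ∫ (11x)^2 dx = 121·(2π^3/3); ∫ 2·11·(-7)·x dx = 0 (odd integrand); ∫ (-7)^2 dx = 49·2π.
So (1/(2π)) ∫_{-π}^{π} (11x - 7)^2 dx = 121π^2/3 + 49 = 121π^2/3 + 49.
Parseval ⇒ Σ |c_n|^2 = 121π^2/3 + 49.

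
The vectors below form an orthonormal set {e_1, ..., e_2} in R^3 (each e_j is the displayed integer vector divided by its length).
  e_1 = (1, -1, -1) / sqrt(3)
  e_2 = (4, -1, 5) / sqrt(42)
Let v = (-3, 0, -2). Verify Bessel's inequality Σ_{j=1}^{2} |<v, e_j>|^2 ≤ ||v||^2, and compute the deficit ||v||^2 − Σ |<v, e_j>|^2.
Σ |<v, e_j>|^2 = 83/7; ||v||^2 = 13; deficit = 8/7

Write each e_j = u_j / sqrt(<u_j, u_j>) where u_j is the displayed integer vector. Then <v, e_j> = <v, u_j> / sqrt(<u_j, u_j>), so |<v, e_j>|^2 = <v, u_j>^2 / <u_j, u_j>.
Coefficients: <v, e_1> = -1/sqrt(3), <v, e_2> = -22/sqrt(42).
Square and sum: Σ |<v, e_j>|^2 = 83/7.
Compute ||v||^2 = v·v = 13.
Deficit = 13 − 83/7 = 8/7 ≥ 0, confirming Bessel's inequality. (The deficit equals ||v − Σ <v,e_j> e_j||^2, the squared distance from v to span{e_j}.)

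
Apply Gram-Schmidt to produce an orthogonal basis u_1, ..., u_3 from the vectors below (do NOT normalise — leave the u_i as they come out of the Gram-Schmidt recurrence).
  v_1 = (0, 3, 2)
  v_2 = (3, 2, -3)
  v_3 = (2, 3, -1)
Orthogonal basis:
  u_1 = (0, 3, 2)
  u_2 = (3, 2, -3)
  u_3 = (-1/22, 3/143, -9/286)

Apply the Gram-Schmidt recurrence
  u_1 = v_1
  u_i = v_i − Σ_{j<i} ((v_i · u_j) / (u_j · u_j)) · u_j.

Step by step this gives:
  u_1 = (0, 3, 2)
  u_2 = (3, 2, -3)
  u_3 = (-1/22, 3/143, -9/286)

Orthogonality check:
  u_2 · u_1 = 0 (should be 0)
  u_3 · u_1 = 0 (should be 0)
  u_3 · u_2 = 0 (should be 0)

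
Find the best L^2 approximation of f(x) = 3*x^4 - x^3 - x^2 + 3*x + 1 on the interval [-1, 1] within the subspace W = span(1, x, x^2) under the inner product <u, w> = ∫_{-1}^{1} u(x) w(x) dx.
g(x) = 11*x^2/7 + 12*x/5 + 26/35

The best approximation g ∈ W is the orthogonal projection of f onto W. Writing g = a_0 + a_1 x + a_2 x^2, the coefficients solve the normal equations G · a = b where
  G_{ij} = <φ_i, φ_j> and b_i = <f, φ_i>, with φ_0 = 1, φ_1 = x, φ_2 = x^2.
G =
  [2, 0, 2/3]
  [0, 2/3, 0]
  [2/3, 0, 2/5],
b = (38/15, 8/5, 118/105).
Solving gives a_0 = 26/35, a_1 = 12/5, a_2 = 11/7, so
  g(x) = 11*x^2/7 + 12*x/5 + 26/35.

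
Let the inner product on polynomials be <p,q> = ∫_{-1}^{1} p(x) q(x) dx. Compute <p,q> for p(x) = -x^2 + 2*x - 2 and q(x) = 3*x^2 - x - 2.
<p,q> = 14/5

Expand the product: p(x)·q(x) = -3*x^4 + 7*x^3 - 6*x^2 - 2*x + 4.
∫_{-1}^{1} of each monomial x^k gives [2/(k+1) if k even, 0 if k odd]. Integrating term-by-term (or equivalently evaluating the antiderivative F(x) = -3*x^5/5 + 7*x^4/4 - 2*x^3 - x^2 + 4*x at the endpoints):
  F(1) − F(−1) = 43/20 − (-13/20) = 14/5.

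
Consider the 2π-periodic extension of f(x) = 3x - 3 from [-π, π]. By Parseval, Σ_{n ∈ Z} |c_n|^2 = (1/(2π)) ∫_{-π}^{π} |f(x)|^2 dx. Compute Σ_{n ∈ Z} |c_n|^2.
Σ |c_n|^2 = 3π^2 + 9

Expand and integrate term by term over [-π, π]:
  ∫ (3x)^2 dx = 9·(2π^3/3); ∫ 2·3·(-3)·x dx = 0 (odd integrand); ∫ (-3)^2 dx = 9·2π.
So (1/(2π)) ∫_{-π}^{π} (3x - 3)^2 dx = 9π^2/3 + 9 = 3π^2 + 9.
Parseval ⇒ Σ |c_n|^2 = 3π^2 + 9.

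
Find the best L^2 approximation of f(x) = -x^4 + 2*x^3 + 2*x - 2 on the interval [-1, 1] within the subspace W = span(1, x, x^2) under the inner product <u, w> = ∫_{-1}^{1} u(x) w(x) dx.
g(x) = -6*x^2/7 + 16*x/5 - 67/35

The best approximation g ∈ W is the orthogonal projection of f onto W. Writing g = a_0 + a_1 x + a_2 x^2, the coefficients solve the normal equations G · a = b where
  G_{ij} = <φ_i, φ_j> and b_i = <f, φ_i>, with φ_0 = 1, φ_1 = x, φ_2 = x^2.
G =
  [2, 0, 2/3]
  [0, 2/3, 0]
  [2/3, 0, 2/5],
b = (-22/5, 32/15, -34/21).
Solving gives a_0 = -67/35, a_1 = 16/5, a_2 = -6/7, so
  g(x) = -6*x^2/7 + 16*x/5 - 67/35.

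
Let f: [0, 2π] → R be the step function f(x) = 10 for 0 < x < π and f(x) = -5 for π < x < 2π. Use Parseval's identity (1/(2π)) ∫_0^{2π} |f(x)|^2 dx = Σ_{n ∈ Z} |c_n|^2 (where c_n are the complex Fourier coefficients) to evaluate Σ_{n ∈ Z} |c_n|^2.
Σ |c_n|^2 = 125/2

Parseval equates the L^2 energy of f (normalised by 1/(2π)) with the ℓ^2 sum of its Fourier coefficients: (1/(2π)) ∫_0^{2π} |f|^2 = Σ |c_n|^2.
Compute the left side: (1/(2π)) [∫_0^π 10^2 dx + ∫_π^{2π} (-5)^2 dx] = (1/(2π)) · (100π + 25π) = (100 + 25)/2 = 125/2.
So Σ_{n ∈ Z} |c_n|^2 = 125/2.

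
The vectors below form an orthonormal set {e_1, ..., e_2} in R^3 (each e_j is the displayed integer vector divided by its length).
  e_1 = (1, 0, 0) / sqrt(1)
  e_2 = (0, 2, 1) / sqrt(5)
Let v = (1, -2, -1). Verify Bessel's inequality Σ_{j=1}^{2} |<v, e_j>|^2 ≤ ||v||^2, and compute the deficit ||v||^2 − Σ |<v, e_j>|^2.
Σ |<v, e_j>|^2 = 6; ||v||^2 = 6; deficit = 0

Write each e_j = u_j / sqrt(<u_j, u_j>) where u_j is the displayed integer vector. Then <v, e_j> = <v, u_j> / sqrt(<u_j, u_j>), so |<v, e_j>|^2 = <v, u_j>^2 / <u_j, u_j>.
Coefficients: <v, e_1> = 1/sqrt(1), <v, e_2> = -5/sqrt(5).
Square and sum: Σ |<v, e_j>|^2 = 6.
Compute ||v||^2 = v·v = 6.
Deficit = 6 − 6 = 0 ≥ 0, confirming Bessel's inequality. (The deficit equals ||v − Σ <v,e_j> e_j||^2, the squared distance from v to span{e_j}.)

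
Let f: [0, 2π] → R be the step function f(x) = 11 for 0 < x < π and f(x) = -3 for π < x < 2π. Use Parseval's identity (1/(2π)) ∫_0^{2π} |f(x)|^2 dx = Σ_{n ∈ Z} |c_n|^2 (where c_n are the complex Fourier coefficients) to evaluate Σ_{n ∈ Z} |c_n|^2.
Σ |c_n|^2 = 65

Parseval equates the L^2 energy of f (normalised by 1/(2π)) with the ℓ^2 sum of its Fourier coefficients: (1/(2π)) ∫_0^{2π} |f|^2 = Σ |c_n|^2.
Compute the left side: (1/(2π)) [∫_0^π 11^2 dx + ∫_π^{2π} (-3)^2 dx] = (1/(2π)) · (121π + 9π) = (121 + 9)/2 = 65.
So Σ_{n ∈ Z} |c_n|^2 = 65.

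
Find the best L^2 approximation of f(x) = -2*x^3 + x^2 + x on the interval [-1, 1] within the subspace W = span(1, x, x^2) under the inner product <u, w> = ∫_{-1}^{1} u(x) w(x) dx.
g(x) = x^2 - x/5

The best approximation g ∈ W is the orthogonal projection of f onto W. Writing g = a_0 + a_1 x + a_2 x^2, the coefficients solve the normal equations G · a = b where
  G_{ij} = <φ_i, φ_j> and b_i = <f, φ_i>, with φ_0 = 1, φ_1 = x, φ_2 = x^2.
G =
  [2, 0, 2/3]
  [0, 2/3, 0]
  [2/3, 0, 2/5],
b = (2/3, -2/15, 2/5).
Solving gives a_0 = 0, a_1 = -1/5, a_2 = 1, so
  g(x) = x^2 - x/5.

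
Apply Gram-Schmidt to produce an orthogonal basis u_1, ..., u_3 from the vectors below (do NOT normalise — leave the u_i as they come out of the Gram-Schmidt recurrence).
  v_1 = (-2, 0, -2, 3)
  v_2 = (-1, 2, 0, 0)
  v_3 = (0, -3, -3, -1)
Orthogonal basis:
  u_1 = (-2, 0, -2, 3)
  u_2 = (-13/17, 2, 4/17, -6/17)
  u_3 = (-2/3, -1/3, -7/3, -2)

Apply the Gram-Schmidt recurrence
  u_1 = v_1
  u_i = v_i − Σ_{j<i} ((v_i · u_j) / (u_j · u_j)) · u_j.

Step by step this gives:
  u_1 = (-2, 0, -2, 3)
  u_2 = (-13/17, 2, 4/17, -6/17)
  u_3 = (-2/3, -1/3, -7/3, -2)

Orthogonality check:
  u_2 · u_1 = 0 (should be 0)
  u_3 · u_1 = 0 (should be 0)
  u_3 · u_2 = 0 (should be 0)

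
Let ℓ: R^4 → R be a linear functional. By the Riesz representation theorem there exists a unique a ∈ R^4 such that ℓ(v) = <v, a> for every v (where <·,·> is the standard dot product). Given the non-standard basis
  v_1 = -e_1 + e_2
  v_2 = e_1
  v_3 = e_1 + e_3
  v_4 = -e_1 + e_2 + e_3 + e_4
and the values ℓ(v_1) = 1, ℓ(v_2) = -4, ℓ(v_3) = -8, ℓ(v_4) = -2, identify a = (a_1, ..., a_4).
a = (-4, -3, -4, 1)

Write a = (a_1, ..., a_4) in the standard basis. For each basis vector v_i, ℓ(v_i) = <v_i, a> is a linear equation in the a_j's. Collect the n equations into a matrix system V a = ℓ, where row i of V is v_i (expressed in the standard basis). Since V is invertible (lower-triangular with 1s on the diagonal, up to permutation), solve by back-substitution:
  V =
[[-1, 1, 0, 0],
 [1, 0, 0, 0],
 [1, 0, 1, 0],
 [-1, 1, 1, 1]]
  V a = (1, -4, -8, -2)
Solving gives a = (-4, -3, -4, 1).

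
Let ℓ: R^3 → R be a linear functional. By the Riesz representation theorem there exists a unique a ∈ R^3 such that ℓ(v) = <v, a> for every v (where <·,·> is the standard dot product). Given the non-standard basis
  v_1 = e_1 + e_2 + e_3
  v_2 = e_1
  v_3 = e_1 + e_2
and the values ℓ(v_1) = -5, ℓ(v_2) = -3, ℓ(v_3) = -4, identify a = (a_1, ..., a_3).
a = (-3, -1, -1)

Write a = (a_1, ..., a_3) in the standard basis. For each basis vector v_i, ℓ(v_i) = <v_i, a> is a linear equation in the a_j's. Collect the n equations into a matrix system V a = ℓ, where row i of V is v_i (expressed in the standard basis). Since V is invertible (lower-triangular with 1s on the diagonal, up to permutation), solve by back-substitution:
  V =
[[1, 1, 1],
 [1, 0, 0],
 [1, 1, 0]]
  V a = (-5, -3, -4)
Solving gives a = (-3, -1, -1).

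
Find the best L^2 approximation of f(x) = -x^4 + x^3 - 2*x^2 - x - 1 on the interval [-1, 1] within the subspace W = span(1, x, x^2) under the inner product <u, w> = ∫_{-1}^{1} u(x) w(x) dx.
g(x) = -20*x^2/7 - 2*x/5 - 32/35

The best approximation g ∈ W is the orthogonal projection of f onto W. Writing g = a_0 + a_1 x + a_2 x^2, the coefficients solve the normal equations G · a = b where
  G_{ij} = <φ_i, φ_j> and b_i = <f, φ_i>, with φ_0 = 1, φ_1 = x, φ_2 = x^2.
G =
  [2, 0, 2/3]
  [0, 2/3, 0]
  [2/3, 0, 2/5],
b = (-56/15, -4/15, -184/105).
Solving gives a_0 = -32/35, a_1 = -2/5, a_2 = -20/7, so
  g(x) = -20*x^2/7 - 2*x/5 - 32/35.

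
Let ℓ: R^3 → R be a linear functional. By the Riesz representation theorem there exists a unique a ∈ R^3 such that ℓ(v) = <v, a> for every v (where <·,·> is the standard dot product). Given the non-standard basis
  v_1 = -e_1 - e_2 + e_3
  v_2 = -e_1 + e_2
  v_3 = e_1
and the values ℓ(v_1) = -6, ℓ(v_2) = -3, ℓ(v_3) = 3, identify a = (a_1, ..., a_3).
a = (3, 0, -3)

Write a = (a_1, ..., a_3) in the standard basis. For each basis vector v_i, ℓ(v_i) = <v_i, a> is a linear equation in the a_j's. Collect the n equations into a matrix system V a = ℓ, where row i of V is v_i (expressed in the standard basis). Since V is invertible (lower-triangular with 1s on the diagonal, up to permutation), solve by back-substitution:
  V =
[[-1, -1, 1],
 [-1, 1, 0],
 [1, 0, 0]]
  V a = (-6, -3, 3)
Solving gives a = (3, 0, -3).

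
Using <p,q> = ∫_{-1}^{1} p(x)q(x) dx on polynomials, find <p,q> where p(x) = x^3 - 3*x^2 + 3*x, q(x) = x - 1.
<p,q> = 22/5

Expand the product: p(x)·q(x) = x^4 - 4*x^3 + 6*x^2 - 3*x.
∫_{-1}^{1} of each monomial x^k gives [2/(k+1) if k even, 0 if k odd]. Integrating term-by-term (or equivalently evaluating the antiderivative F(x) = x^5/5 - x^4 + 2*x^3 - 3*x^2/2 at the endpoints):
  F(1) − F(−1) = -3/10 − (-47/10) = 22/5.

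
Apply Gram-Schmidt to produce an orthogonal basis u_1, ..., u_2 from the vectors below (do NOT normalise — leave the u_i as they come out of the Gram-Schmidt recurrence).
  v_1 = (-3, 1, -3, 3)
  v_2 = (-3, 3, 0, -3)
Orthogonal basis:
  u_1 = (-3, 1, -3, 3)
  u_2 = (-75/28, 81/28, 9/28, -93/28)

Apply the Gram-Schmidt recurrence
  u_1 = v_1
  u_i = v_i − Σ_{j<i} ((v_i · u_j) / (u_j · u_j)) · u_j.

Step by step this gives:
  u_1 = (-3, 1, -3, 3)
  u_2 = (-75/28, 81/28, 9/28, -93/28)

Orthogonality check:
  u_2 · u_1 = 0 (should be 0)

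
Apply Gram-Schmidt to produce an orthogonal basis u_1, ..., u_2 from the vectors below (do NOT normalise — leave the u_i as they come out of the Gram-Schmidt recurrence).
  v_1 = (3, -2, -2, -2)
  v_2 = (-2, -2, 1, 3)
Orthogonal basis:
  u_1 = (3, -2, -2, -2)
  u_2 = (-4/7, -62/21, 1/21, 43/21)

Apply the Gram-Schmidt recurrence
  u_1 = v_1
  u_i = v_i − Σ_{j<i} ((v_i · u_j) / (u_j · u_j)) · u_j.

Step by step this gives:
  u_1 = (3, -2, -2, -2)
  u_2 = (-4/7, -62/21, 1/21, 43/21)

Orthogonality check:
  u_2 · u_1 = 0 (should be 0)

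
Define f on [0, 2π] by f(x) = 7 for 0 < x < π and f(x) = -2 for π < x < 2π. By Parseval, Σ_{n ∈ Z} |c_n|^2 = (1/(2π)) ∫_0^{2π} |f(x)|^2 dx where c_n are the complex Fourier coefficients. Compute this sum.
Σ |c_n|^2 = 53/2

Parseval equates the L^2 energy of f (normalised by 1/(2π)) with the ℓ^2 sum of its Fourier coefficients: (1/(2π)) ∫_0^{2π} |f|^2 = Σ |c_n|^2.
Compute the left side: (1/(2π)) [∫_0^π 7^2 dx + ∫_π^{2π} (-2)^2 dx] = (1/(2π)) · (49π + 4π) = (49 + 4)/2 = 53/2.
So Σ_{n ∈ Z} |c_n|^2 = 53/2.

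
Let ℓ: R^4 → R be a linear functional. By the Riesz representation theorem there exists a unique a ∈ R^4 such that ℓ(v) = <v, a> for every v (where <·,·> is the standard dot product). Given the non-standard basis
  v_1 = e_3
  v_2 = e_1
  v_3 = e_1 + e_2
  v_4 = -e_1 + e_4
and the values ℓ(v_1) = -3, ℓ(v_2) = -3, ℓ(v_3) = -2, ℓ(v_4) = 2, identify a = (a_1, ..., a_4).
a = (-3, 1, -3, -1)

Write a = (a_1, ..., a_4) in the standard basis. For each basis vector v_i, ℓ(v_i) = <v_i, a> is a linear equation in the a_j's. Collect the n equations into a matrix system V a = ℓ, where row i of V is v_i (expressed in the standard basis). Since V is invertible (lower-triangular with 1s on the diagonal, up to permutation), solve by back-substitution:
  V =
[[0, 0, 1, 0],
 [1, 0, 0, 0],
 [1, 1, 0, 0],
 [-1, 0, 0, 1]]
  V a = (-3, -3, -2, 2)
Solving gives a = (-3, 1, -3, -1).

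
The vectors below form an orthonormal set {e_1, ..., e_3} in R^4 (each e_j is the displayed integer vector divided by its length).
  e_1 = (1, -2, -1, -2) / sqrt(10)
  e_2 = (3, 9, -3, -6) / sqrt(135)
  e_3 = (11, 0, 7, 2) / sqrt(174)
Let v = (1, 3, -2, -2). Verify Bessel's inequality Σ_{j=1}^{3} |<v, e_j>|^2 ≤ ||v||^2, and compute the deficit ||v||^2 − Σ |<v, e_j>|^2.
Σ |<v, e_j>|^2 = 506/29; ||v||^2 = 18; deficit = 16/29

Write each e_j = u_j / sqrt(<u_j, u_j>) where u_j is the displayed integer vector. Then <v, e_j> = <v, u_j> / sqrt(<u_j, u_j>), so |<v, e_j>|^2 = <v, u_j>^2 / <u_j, u_j>.
Coefficients: <v, e_1> = 1/sqrt(10), <v, e_2> = 48/sqrt(135), <v, e_3> = -7/sqrt(174).
Square and sum: Σ |<v, e_j>|^2 = 506/29.
Compute ||v||^2 = v·v = 18.
Deficit = 18 − 506/29 = 16/29 ≥ 0, confirming Bessel's inequality. (The deficit equals ||v − Σ <v,e_j> e_j||^2, the squared distance from v to span{e_j}.)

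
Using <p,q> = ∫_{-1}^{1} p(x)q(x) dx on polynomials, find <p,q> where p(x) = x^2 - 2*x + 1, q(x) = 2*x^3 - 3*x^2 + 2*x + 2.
<p,q> = -32/15

Expand the product: p(x)·q(x) = 2*x^5 - 7*x^4 + 10*x^3 - 5*x^2 - 2*x + 2.
∫_{-1}^{1} of each monomial x^k gives [2/(k+1) if k even, 0 if k odd]. Integrating term-by-term (or equivalently evaluating the antiderivative F(x) = x^6/3 - 7*x^5/5 + 5*x^4/2 - 5*x^3/3 - x^2 + 2*x at the endpoints):
  F(1) − F(−1) = 23/30 − (29/10) = -32/15.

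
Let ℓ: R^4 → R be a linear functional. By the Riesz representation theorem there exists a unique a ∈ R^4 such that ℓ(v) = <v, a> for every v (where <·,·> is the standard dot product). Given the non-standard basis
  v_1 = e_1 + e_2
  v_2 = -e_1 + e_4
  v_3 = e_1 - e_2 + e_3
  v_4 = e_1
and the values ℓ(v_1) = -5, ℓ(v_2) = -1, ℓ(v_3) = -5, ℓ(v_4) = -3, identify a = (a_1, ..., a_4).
a = (-3, -2, -4, -4)

Write a = (a_1, ..., a_4) in the standard basis. For each basis vector v_i, ℓ(v_i) = <v_i, a> is a linear equation in the a_j's. Collect the n equations into a matrix system V a = ℓ, where row i of V is v_i (expressed in the standard basis). Since V is invertible (lower-triangular with 1s on the diagonal, up to permutation), solve by back-substitution:
  V =
[[1, 1, 0, 0],
 [-1, 0, 0, 1],
 [1, -1, 1, 0],
 [1, 0, 0, 0]]
  V a = (-5, -1, -5, -3)
Solving gives a = (-3, -2, -4, -4).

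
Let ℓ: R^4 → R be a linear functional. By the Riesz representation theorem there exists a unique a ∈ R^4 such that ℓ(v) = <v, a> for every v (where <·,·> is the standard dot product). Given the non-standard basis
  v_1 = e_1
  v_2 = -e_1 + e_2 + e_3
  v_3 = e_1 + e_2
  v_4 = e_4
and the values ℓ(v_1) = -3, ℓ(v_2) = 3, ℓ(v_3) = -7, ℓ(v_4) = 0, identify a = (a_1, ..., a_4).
a = (-3, -4, 4, 0)

Write a = (a_1, ..., a_4) in the standard basis. For each basis vector v_i, ℓ(v_i) = <v_i, a> is a linear equation in the a_j's. Collect the n equations into a matrix system V a = ℓ, where row i of V is v_i (expressed in the standard basis). Since V is invertible (lower-triangular with 1s on the diagonal, up to permutation), solve by back-substitution:
  V =
[[1, 0, 0, 0],
 [-1, 1, 1, 0],
 [1, 1, 0, 0],
 [0, 0, 0, 1]]
  V a = (-3, 3, -7, 0)
Solving gives a = (-3, -4, 4, 0).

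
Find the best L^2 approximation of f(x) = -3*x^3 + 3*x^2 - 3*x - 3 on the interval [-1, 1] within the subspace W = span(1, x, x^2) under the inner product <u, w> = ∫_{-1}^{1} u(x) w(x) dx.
g(x) = 3*x^2 - 24*x/5 - 3

The best approximation g ∈ W is the orthogonal projection of f onto W. Writing g = a_0 + a_1 x + a_2 x^2, the coefficients solve the normal equations G · a = b where
  G_{ij} = <φ_i, φ_j> and b_i = <f, φ_i>, with φ_0 = 1, φ_1 = x, φ_2 = x^2.
G =
  [2, 0, 2/3]
  [0, 2/3, 0]
  [2/3, 0, 2/5],
b = (-4, -16/5, -4/5).
Solving gives a_0 = -3, a_1 = -24/5, a_2 = 3, so
  g(x) = 3*x^2 - 24*x/5 - 3.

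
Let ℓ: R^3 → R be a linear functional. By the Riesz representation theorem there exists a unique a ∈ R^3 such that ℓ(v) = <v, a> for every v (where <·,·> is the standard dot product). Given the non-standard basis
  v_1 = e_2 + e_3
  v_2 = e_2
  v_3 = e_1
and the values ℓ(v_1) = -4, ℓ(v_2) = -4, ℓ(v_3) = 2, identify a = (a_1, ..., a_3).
a = (2, -4, 0)

Write a = (a_1, ..., a_3) in the standard basis. For each basis vector v_i, ℓ(v_i) = <v_i, a> is a linear equation in the a_j's. Collect the n equations into a matrix system V a = ℓ, where row i of V is v_i (expressed in the standard basis). Since V is invertible (lower-triangular with 1s on the diagonal, up to permutation), solve by back-substitution:
  V =
[[0, 1, 1],
 [0, 1, 0],
 [1, 0, 0]]
  V a = (-4, -4, 2)
Solving gives a = (2, -4, 0).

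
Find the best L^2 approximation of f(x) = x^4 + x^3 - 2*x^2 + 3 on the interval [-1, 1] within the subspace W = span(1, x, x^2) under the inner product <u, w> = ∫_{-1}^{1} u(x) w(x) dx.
g(x) = -8*x^2/7 + 3*x/5 + 102/35

The best approximation g ∈ W is the orthogonal projection of f onto W. Writing g = a_0 + a_1 x + a_2 x^2, the coefficients solve the normal equations G · a = b where
  G_{ij} = <φ_i, φ_j> and b_i = <f, φ_i>, with φ_0 = 1, φ_1 = x, φ_2 = x^2.
G =
  [2, 0, 2/3]
  [0, 2/3, 0]
  [2/3, 0, 2/5],
b = (76/15, 2/5, 52/35).
Solving gives a_0 = 102/35, a_1 = 3/5, a_2 = -8/7, so
  g(x) = -8*x^2/7 + 3*x/5 + 102/35.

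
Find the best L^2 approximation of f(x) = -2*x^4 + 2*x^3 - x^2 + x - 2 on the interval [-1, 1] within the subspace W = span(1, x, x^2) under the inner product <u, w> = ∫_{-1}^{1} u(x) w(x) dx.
g(x) = -19*x^2/7 + 11*x/5 - 64/35

The best approximation g ∈ W is the orthogonal projection of f onto W. Writing g = a_0 + a_1 x + a_2 x^2, the coefficients solve the normal equations G · a = b where
  G_{ij} = <φ_i, φ_j> and b_i = <f, φ_i>, with φ_0 = 1, φ_1 = x, φ_2 = x^2.
G =
  [2, 0, 2/3]
  [0, 2/3, 0]
  [2/3, 0, 2/5],
b = (-82/15, 22/15, -242/105).
Solving gives a_0 = -64/35, a_1 = 11/5, a_2 = -19/7, so
  g(x) = -19*x^2/7 + 11*x/5 - 64/35.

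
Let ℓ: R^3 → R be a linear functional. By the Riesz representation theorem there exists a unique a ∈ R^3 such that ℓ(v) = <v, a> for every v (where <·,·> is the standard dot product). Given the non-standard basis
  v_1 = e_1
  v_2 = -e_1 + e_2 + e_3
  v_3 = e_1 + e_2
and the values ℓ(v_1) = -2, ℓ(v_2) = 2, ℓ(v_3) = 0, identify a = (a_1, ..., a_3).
a = (-2, 2, -2)

Write a = (a_1, ..., a_3) in the standard basis. For each basis vector v_i, ℓ(v_i) = <v_i, a> is a linear equation in the a_j's. Collect the n equations into a matrix system V a = ℓ, where row i of V is v_i (expressed in the standard basis). Since V is invertible (lower-triangular with 1s on the diagonal, up to permutation), solve by back-substitution:
  V =
[[1, 0, 0],
 [-1, 1, 1],
 [1, 1, 0]]
  V a = (-2, 2, 0)
Solving gives a = (-2, 2, -2).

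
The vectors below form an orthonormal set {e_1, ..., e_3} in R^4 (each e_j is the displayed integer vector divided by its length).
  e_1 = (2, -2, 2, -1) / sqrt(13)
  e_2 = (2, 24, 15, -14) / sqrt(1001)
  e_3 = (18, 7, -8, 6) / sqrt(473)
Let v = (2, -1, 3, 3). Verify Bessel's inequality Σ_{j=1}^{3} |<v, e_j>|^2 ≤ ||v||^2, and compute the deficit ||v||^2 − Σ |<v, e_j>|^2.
Σ |<v, e_j>|^2 = 2299/301; ||v||^2 = 23; deficit = 4624/301

Write each e_j = u_j / sqrt(<u_j, u_j>) where u_j is the displayed integer vector. Then <v, e_j> = <v, u_j> / sqrt(<u_j, u_j>), so |<v, e_j>|^2 = <v, u_j>^2 / <u_j, u_j>.
Coefficients: <v, e_1> = 9/sqrt(13), <v, e_2> = -17/sqrt(1001), <v, e_3> = 23/sqrt(473).
Square and sum: Σ |<v, e_j>|^2 = 2299/301.
Compute ||v||^2 = v·v = 23.
Deficit = 23 − 2299/301 = 4624/301 ≥ 0, confirming Bessel's inequality. (The deficit equals ||v − Σ <v,e_j> e_j||^2, the squared distance from v to span{e_j}.)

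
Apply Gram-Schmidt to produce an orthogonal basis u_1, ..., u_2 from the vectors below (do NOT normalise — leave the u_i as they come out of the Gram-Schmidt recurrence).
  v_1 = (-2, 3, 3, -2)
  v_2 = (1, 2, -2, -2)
Orthogonal basis:
  u_1 = (-2, 3, 3, -2)
  u_2 = (15/13, 23/13, -29/13, -24/13)

Apply the Gram-Schmidt recurrence
  u_1 = v_1
  u_i = v_i − Σ_{j<i} ((v_i · u_j) / (u_j · u_j)) · u_j.

Step by step this gives:
  u_1 = (-2, 3, 3, -2)
  u_2 = (15/13, 23/13, -29/13, -24/13)

Orthogonality check:
  u_2 · u_1 = 0 (should be 0)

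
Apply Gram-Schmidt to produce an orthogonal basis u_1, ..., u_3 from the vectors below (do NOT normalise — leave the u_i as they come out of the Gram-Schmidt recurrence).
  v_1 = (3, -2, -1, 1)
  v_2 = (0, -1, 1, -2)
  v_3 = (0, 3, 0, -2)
Orthogonal basis:
  u_1 = (3, -2, -1, 1)
  u_2 = (1/5, -17/15, 14/15, -29/15)
  u_3 = (141/89, 180/89, -54/89, -117/89)

Apply the Gram-Schmidt recurrence
  u_1 = v_1
  u_i = v_i − Σ_{j<i} ((v_i · u_j) / (u_j · u_j)) · u_j.

Step by step this gives:
  u_1 = (3, -2, -1, 1)
  u_2 = (1/5, -17/15, 14/15, -29/15)
  u_3 = (141/89, 180/89, -54/89, -117/89)

Orthogonality check:
  u_2 · u_1 = 0 (should be 0)
  u_3 · u_1 = 0 (should be 0)
  u_3 · u_2 = 0 (should be 0)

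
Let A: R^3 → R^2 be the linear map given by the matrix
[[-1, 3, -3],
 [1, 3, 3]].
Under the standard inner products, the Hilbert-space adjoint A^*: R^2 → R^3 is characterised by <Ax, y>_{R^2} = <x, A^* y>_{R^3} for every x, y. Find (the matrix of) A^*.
A^* = A^T =
[[-1, 1],
 [3, 3],
 [-3, 3]]

For real matrices with standard dot products, the defining identity <Ax, y> = <x, A^* y> gives (Ax)^T y = x^T (A^*) y, i.e. x^T A^T y = x^T (A^*) y. Since this holds for all x, y, we must have A^* = A^T. Therefore
A^* =
[[-1, 1],
 [3, 3],
 [-3, 3]].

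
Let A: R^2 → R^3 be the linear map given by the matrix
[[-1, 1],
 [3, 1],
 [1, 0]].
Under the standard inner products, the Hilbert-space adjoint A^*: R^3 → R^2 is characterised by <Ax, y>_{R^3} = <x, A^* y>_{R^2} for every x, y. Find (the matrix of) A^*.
A^* = A^T =
[[-1, 3, 1],
 [1, 1, 0]]

For real matrices with standard dot products, the defining identity <Ax, y> = <x, A^* y> gives (Ax)^T y = x^T (A^*) y, i.e. x^T A^T y = x^T (A^*) y. Since this holds for all x, y, we must have A^* = A^T. Therefore
A^* =
[[-1, 3, 1],
 [1, 1, 0]].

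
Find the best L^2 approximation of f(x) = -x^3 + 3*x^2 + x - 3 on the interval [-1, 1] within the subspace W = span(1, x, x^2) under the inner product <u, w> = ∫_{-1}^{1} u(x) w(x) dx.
g(x) = 3*x^2 + 2*x/5 - 3

The best approximation g ∈ W is the orthogonal projection of f onto W. Writing g = a_0 + a_1 x + a_2 x^2, the coefficients solve the normal equations G · a = b where
  G_{ij} = <φ_i, φ_j> and b_i = <f, φ_i>, with φ_0 = 1, φ_1 = x, φ_2 = x^2.
G =
  [2, 0, 2/3]
  [0, 2/3, 0]
  [2/3, 0, 2/5],
b = (-4, 4/15, -4/5).
Solving gives a_0 = -3, a_1 = 2/5, a_2 = 3, so
  g(x) = 3*x^2 + 2*x/5 - 3.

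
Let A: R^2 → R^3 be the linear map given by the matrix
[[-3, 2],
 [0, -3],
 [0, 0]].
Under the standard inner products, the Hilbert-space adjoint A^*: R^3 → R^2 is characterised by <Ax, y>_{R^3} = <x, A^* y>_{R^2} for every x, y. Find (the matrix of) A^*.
A^* = A^T =
[[-3, 0, 0],
 [2, -3, 0]]

For real matrices with standard dot products, the defining identity <Ax, y> = <x, A^* y> gives (Ax)^T y = x^T (A^*) y, i.e. x^T A^T y = x^T (A^*) y. Since this holds for all x, y, we must have A^* = A^T. Therefore
A^* =
[[-3, 0, 0],
 [2, -3, 0]].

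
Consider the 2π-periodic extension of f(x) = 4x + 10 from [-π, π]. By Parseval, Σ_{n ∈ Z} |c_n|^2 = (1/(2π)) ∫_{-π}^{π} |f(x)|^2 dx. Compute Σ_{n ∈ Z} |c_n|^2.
Σ |c_n|^2 = 16π^2/3 + 100

Expand and integrate term by term over [-π, π]:
  ∫ (4x)^2 dx = 16·(2π^3/3); ∫ 2·4·(10)·x dx = 0 (odd integrand); ∫ 10^2 dx = 100·2π.
So (1/(2π)) ∫_{-π}^{π} (4x + 10)^2 dx = 16π^2/3 + 100 = 16π^2/3 + 100.
Parseval ⇒ Σ |c_n|^2 = 16π^2/3 + 100.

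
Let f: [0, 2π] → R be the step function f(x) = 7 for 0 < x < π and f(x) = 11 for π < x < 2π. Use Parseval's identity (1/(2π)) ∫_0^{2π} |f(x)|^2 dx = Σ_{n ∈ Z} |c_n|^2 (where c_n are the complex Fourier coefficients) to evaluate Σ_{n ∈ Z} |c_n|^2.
Σ |c_n|^2 = 85

Parseval equates the L^2 energy of f (normalised by 1/(2π)) with the ℓ^2 sum of its Fourier coefficients: (1/(2π)) ∫_0^{2π} |f|^2 = Σ |c_n|^2.
Compute the left side: (1/(2π)) [∫_0^π 7^2 dx + ∫_π^{2π} 11^2 dx] = (1/(2π)) · (49π + 121π) = (49 + 121)/2 = 85.
So Σ_{n ∈ Z} |c_n|^2 = 85.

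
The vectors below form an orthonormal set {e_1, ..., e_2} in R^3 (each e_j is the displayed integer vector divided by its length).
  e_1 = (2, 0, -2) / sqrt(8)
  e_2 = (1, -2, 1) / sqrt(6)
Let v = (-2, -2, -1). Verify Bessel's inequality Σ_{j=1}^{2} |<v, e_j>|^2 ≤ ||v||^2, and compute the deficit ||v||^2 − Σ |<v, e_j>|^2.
Σ |<v, e_j>|^2 = 2/3; ||v||^2 = 9; deficit = 25/3

Write each e_j = u_j / sqrt(<u_j, u_j>) where u_j is the displayed integer vector. Then <v, e_j> = <v, u_j> / sqrt(<u_j, u_j>), so |<v, e_j>|^2 = <v, u_j>^2 / <u_j, u_j>.
Coefficients: <v, e_1> = -2/sqrt(8), <v, e_2> = 1/sqrt(6).
Square and sum: Σ |<v, e_j>|^2 = 2/3.
Compute ||v||^2 = v·v = 9.
Deficit = 9 − 2/3 = 25/3 ≥ 0, confirming Bessel's inequality. (The deficit equals ||v − Σ <v,e_j> e_j||^2, the squared distance from v to span{e_j}.)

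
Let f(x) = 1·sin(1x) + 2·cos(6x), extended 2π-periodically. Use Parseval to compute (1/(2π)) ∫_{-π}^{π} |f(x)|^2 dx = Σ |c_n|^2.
Σ |c_n|^2 = 5/2

Expand |f|^2 and use orthogonality of {sin(nx), cos(mx)} on [-π, π]:
  ∫_{-π}^{π} sin(nx)^2 dx = π, ∫ cos(mx)^2 dx = π, and cross terms integrate to 0.
So ∫_{-π}^{π} f(x)^2 dx = 1^2 · π + 2^2 · π = (1 + 4)π.
Divide by 2π: (1 + 4)/2 = 5/2.
By Parseval, this equals Σ |c_n|^2.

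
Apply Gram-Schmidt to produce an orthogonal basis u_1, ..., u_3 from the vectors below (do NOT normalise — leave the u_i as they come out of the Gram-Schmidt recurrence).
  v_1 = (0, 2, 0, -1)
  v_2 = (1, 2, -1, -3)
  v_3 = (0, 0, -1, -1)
Orthogonal basis:
  u_1 = (0, 2, 0, -1)
  u_2 = (1, -4/5, -1, -8/5)
  u_3 = (-1/2, 0, -1/2, 0)

Apply the Gram-Schmidt recurrence
  u_1 = v_1
  u_i = v_i − Σ_{j<i} ((v_i · u_j) / (u_j · u_j)) · u_j.

Step by step this gives:
  u_1 = (0, 2, 0, -1)
  u_2 = (1, -4/5, -1, -8/5)
  u_3 = (-1/2, 0, -1/2, 0)

Orthogonality check:
  u_2 · u_1 = 0 (should be 0)
  u_3 · u_1 = 0 (should be 0)
  u_3 · u_2 = 0 (should be 0)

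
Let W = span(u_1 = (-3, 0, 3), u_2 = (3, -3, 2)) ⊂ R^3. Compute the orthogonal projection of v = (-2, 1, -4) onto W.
proj_W(v) = (-47/43, 108/43, -133/43)

Set up U = [u_1 | ... | u_2] ∈ R^(3×2). The projector onto W = col(U) is P = U (U^T U)^(-1) U^T.
Compute U^T U =
  [18, -3]
  [-3, 22],
and U^T v = (-6, -17).
Solve U^T U · c = U^T v for the coefficients: c = (-61/129, -36/43). The projection is proj_W(v) = U c.
Check: (v - proj_W(v)) · u_1 = 0  (should be 0).
Check: (v - proj_W(v)) · u_2 = 0  (should be 0).
Result: proj_W(v) = (-47/43, 108/43, -133/43).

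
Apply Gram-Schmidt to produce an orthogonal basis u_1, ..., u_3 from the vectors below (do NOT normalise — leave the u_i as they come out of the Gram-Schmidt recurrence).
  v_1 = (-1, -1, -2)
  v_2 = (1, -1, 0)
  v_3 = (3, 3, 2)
Orthogonal basis:
  u_1 = (-1, -1, -2)
  u_2 = (1, -1, 0)
  u_3 = (4/3, 4/3, -4/3)

Apply the Gram-Schmidt recurrence
  u_1 = v_1
  u_i = v_i − Σ_{j<i} ((v_i · u_j) / (u_j · u_j)) · u_j.

Step by step this gives:
  u_1 = (-1, -1, -2)
  u_2 = (1, -1, 0)
  u_3 = (4/3, 4/3, -4/3)

Orthogonality check:
  u_2 · u_1 = 0 (should be 0)
  u_3 · u_1 = 0 (should be 0)
  u_3 · u_2 = 0 (should be 0)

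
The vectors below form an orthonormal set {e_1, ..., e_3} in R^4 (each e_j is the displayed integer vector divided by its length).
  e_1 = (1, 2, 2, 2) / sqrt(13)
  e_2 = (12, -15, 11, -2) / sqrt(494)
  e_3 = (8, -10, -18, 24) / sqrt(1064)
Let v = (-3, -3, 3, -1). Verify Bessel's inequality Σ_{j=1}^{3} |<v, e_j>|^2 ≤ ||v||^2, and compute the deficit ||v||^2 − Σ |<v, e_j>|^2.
Σ |<v, e_j>|^2 = 75/7; ||v||^2 = 28; deficit = 121/7

Write each e_j = u_j / sqrt(<u_j, u_j>) where u_j is the displayed integer vector. Then <v, e_j> = <v, u_j> / sqrt(<u_j, u_j>), so |<v, e_j>|^2 = <v, u_j>^2 / <u_j, u_j>.
Coefficients: <v, e_1> = -5/sqrt(13), <v, e_2> = 44/sqrt(494), <v, e_3> = -72/sqrt(1064).
Square and sum: Σ |<v, e_j>|^2 = 75/7.
Compute ||v||^2 = v·v = 28.
Deficit = 28 − 75/7 = 121/7 ≥ 0, confirming Bessel's inequality. (The deficit equals ||v − Σ <v,e_j> e_j||^2, the squared distance from v to span{e_j}.)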